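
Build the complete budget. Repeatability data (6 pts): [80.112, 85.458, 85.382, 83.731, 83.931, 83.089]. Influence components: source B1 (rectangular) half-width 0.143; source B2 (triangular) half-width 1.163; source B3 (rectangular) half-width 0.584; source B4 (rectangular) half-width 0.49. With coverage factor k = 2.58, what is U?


mean = (80.112 + 85.458 + 85.382 + 83.731 + 83.931 + 83.089) / 6 = 83.61716667
s = sqrt(sum((x - mean)^2)/(n-1)) = 1.9585662
u_A = s / sqrt(n) = 1.9585662 / sqrt(6) = 0.7995813
u_B1 = 0.143 / sqrt(3) = 0.082561088
u_B2 = 1.163 / sqrt(6) = 0.47479276
u_B3 = 0.584 / sqrt(3) = 0.33717256
u_B4 = 0.49 / sqrt(3) = 0.28290163
uc = sqrt(0.7995813^2 + 0.082561088^2 + 0.47479276^2 + 0.33717256^2 + 0.28290163^2) = 1.0321305
U = k * uc = 2.58 * 1.0321305
U = 2.6629

2.6629


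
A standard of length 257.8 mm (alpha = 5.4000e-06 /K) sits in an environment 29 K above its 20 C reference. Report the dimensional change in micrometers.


dL = L * alpha * dT
= 257.8 * 5.4000e-06 * 29
= 0.0403715 mm
dL_um = 0.0403715 * 1000 = 40.3715 um

40.3715


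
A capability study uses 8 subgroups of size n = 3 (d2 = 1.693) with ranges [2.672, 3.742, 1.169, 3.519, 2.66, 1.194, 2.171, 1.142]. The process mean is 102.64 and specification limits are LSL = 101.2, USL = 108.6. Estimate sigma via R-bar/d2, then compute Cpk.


R_bar = (2.672 + 3.742 + 1.169 + 3.519 + 2.66 + 1.194 + 2.171 + 1.142) / 8 = 2.283625
sigma = R_bar / d2 = 2.283625 / 1.693 = 1.348863
Cp = (USL - LSL)/(6*sigma) = (108.6 - 101.2)/(6*1.348863) = 0.9144
Cpu = (108.6 - 102.64)/(3*1.348863) = 1.4728
Cpl = (102.64 - 101.2)/(3*1.348863) = 0.3559
Cpk = min(Cpu, Cpl) = 0.3559

0.3559


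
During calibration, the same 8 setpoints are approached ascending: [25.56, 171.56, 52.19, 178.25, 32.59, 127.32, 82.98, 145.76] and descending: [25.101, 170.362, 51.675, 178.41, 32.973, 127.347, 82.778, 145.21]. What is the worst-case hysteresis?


|25.56 - 25.101| = 0.4590
|171.56 - 170.362| = 1.1980
|52.19 - 51.675| = 0.5150
|178.25 - 178.41| = 0.1600
|32.59 - 32.973| = 0.3830
|127.32 - 127.347| = 0.0270
|82.98 - 82.778| = 0.2020
|145.76 - 145.21| = 0.5500
hysteresis = max(diffs) = 1.1980

1.1980


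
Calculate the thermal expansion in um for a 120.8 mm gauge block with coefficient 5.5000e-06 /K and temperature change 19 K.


dL = L * alpha * dT
= 120.8 * 5.5000e-06 * 19
= 0.0126236 mm
dL_um = 0.0126236 * 1000 = 12.6236 um

12.6236


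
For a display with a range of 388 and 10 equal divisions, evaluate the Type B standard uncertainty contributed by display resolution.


resolution = range / divisions
resolution = 388 / 10 = 38.8
u_res = resolution / (2*sqrt(3))
u_res = 38.8 / 3.4641016
u_res = 11.2006

11.2006


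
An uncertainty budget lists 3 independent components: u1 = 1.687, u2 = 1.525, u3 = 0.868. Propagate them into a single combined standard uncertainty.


uc = sqrt(1.687^2 + 1.525^2 + 0.868^2)
uc = sqrt(5.925018)
uc = 2.4341

2.4341


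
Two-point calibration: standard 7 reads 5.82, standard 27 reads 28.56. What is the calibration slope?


slope = (y2 - y1) / (x2 - x1)
= (28.56 - 5.82) / (27 - 7)
= 22.7400 / 20
= 1.1370

1.1370


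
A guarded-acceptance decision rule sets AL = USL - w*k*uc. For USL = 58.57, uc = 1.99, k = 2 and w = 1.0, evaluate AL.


U = k * uc = 2 * 1.99 = 3.98
guard band g = w * U = 1.0 * 3.98 = 3.98
AL = USL - g = 58.57 - 3.98
AL = 54.5900

54.5900


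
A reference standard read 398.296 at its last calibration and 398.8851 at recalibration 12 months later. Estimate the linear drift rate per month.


rate = (v2 - v1) / months
= (398.8851 - 398.296) / 12
= 0.5891 / 12
= 0.0491

0.0491


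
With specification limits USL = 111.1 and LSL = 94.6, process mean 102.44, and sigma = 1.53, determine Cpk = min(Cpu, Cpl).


Cpu = (USL - mean) / (3*sigma) = (111.1 - 102.44) / (3*1.53) = 1.8867
Cpl = (mean - LSL) / (3*sigma) = (102.44 - 94.6) / (3*1.53) = 1.7081
Cpk = min(Cpu, Cpl) = 1.7081

1.7081


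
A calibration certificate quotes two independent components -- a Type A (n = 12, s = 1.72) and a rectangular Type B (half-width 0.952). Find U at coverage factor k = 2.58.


u_A = s / sqrt(n) = 1.72 / sqrt(12) = 0.49652123
u_B = half_width / sqrt(3) = 0.952 / sqrt(3) = 0.54963746
uc = sqrt(u_A^2 + u_B^2) = sqrt(0.49652123^2 + 0.54963746^2) = 0.74069877
U = k * uc = 2.58 * 0.74069877
U = 1.9110

1.9110


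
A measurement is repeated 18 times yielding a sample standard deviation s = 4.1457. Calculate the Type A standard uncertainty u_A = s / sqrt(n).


u_A = s / sqrt(n)
u_A = 4.1457 / sqrt(18)
u_A = 4.1457 / 4.2426407
u_A = 0.9772

0.9772


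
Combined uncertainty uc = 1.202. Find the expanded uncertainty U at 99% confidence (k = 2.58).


U = k * uc
U = 2.58 * 1.202
U = 3.1012

3.1012


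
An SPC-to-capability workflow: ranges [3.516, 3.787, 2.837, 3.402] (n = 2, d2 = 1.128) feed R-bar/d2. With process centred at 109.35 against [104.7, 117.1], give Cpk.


R_bar = (3.516 + 3.787 + 2.837 + 3.402) / 4 = 3.3855
sigma = R_bar / d2 = 3.3855 / 1.128 = 3.0013298
Cp = (USL - LSL)/(6*sigma) = (117.1 - 104.7)/(6*3.0013298) = 0.6886
Cpu = (117.1 - 109.35)/(3*3.0013298) = 0.8607
Cpl = (109.35 - 104.7)/(3*3.0013298) = 0.5164
Cpk = min(Cpu, Cpl) = 0.5164

0.5164


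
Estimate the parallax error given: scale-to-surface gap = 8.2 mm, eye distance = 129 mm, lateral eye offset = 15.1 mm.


error = h * offset / d
= 8.2 * 15.1 / 129
= 0.9598

0.9598


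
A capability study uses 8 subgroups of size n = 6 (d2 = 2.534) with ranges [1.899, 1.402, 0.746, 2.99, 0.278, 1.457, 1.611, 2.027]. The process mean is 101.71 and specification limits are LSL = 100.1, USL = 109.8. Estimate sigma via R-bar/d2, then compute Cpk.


R_bar = (1.899 + 1.402 + 0.746 + 2.99 + 0.278 + 1.457 + 1.611 + 2.027) / 8 = 1.55125
sigma = R_bar / d2 = 1.55125 / 2.534 = 0.61217443
Cp = (USL - LSL)/(6*sigma) = (109.8 - 100.1)/(6*0.61217443) = 2.6409
Cpu = (109.8 - 101.71)/(3*0.61217443) = 4.4051
Cpl = (101.71 - 100.1)/(3*0.61217443) = 0.8767
Cpk = min(Cpu, Cpl) = 0.8767

0.8767


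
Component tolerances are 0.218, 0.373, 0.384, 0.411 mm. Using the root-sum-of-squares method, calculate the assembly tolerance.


RSS = sqrt(0.218^2 + 0.373^2 + 0.384^2 + 0.411^2)
= sqrt(0.50303)
= 0.7092

0.7092


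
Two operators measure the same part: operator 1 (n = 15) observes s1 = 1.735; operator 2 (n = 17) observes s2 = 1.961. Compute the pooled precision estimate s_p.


s_p = sqrt(((n1-1)*s1^2 + (n2-1)*s2^2) / (n1+n2-2))
numerator = (15-1)*1.735^2 + (17-1)*1.961^2 = 42.14315 + 61.528336 = 103.67149
denominator = 15 + 17 - 2 = 30
s_p^2 = 103.67149 / 30 = 3.4557163
s_p = sqrt(3.4557163) = 1.8590

1.8590


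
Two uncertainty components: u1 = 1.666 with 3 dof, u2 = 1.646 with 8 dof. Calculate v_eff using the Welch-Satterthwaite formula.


uc = sqrt(u1^2 + u2^2) = sqrt(1.666^2 + 1.646^2) = 2.3419804
v_eff = uc^4 / (u1^4/v1 + u2^4/v2)
= 2.3419804^4 / (1.666^4/3 + 1.646^4/8)
= 30.083823 / 3.4854529
v_eff = 8.6313

8.6313


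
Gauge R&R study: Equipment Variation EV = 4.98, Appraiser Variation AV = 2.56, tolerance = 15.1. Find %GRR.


GRR = sqrt(EV^2 + AV^2) = sqrt(4.98^2 + 2.56^2) = 5.5994643
%GRR = GRR / tol * 100 = 5.5994643 / 15.1 * 100
%GRR = 37.0825

37.0825


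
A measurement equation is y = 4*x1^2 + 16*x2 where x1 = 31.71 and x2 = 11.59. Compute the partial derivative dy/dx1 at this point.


y = 4*x1^2 + 16*x2
dy/dx1 = 2*4*x1
Evaluate at x1 = 31.71: c1 = 8 * 31.71
c1 = 253.6800

253.6800


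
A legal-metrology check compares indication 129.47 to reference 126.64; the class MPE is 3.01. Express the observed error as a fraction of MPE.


e = indication - reference = 129.47 - 126.64 = 2.8300
|e| = 2.8300
ratio = |e| / MPE = 2.8300 / 3.01
ratio = 0.9402

0.9402


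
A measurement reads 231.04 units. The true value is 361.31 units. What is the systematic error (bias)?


Systematic error = measured - true
= 231.04 - 361.31
= -130.2700

-130.2700


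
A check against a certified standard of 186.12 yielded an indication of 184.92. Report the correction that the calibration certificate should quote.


Correction = standard - reading
= 186.12 - 184.92
= 1.2000

1.2000


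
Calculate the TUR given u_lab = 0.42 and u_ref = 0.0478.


TUR = u_lab / u_ref
= 0.42 / 0.0478
= 8.7866

8.7866


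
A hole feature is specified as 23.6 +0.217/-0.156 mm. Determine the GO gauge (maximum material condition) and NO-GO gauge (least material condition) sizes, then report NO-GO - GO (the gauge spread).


GO = nominal - lower_tol (smallest hole = maximum material condition)
GO = 23.6 - 0.156 = 23.444
NO-GO = nominal + upper_tol (largest hole = least material condition)
NO-GO = 23.6 + 0.217 = 23.817
spread = NO-GO - GO = 23.817 - 23.444 = 0.3730

0.3730


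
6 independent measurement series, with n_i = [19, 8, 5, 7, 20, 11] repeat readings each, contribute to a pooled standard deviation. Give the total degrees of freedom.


nu = sum_i (n_i - 1)
nu = ((19 - 1) + (8 - 1) + (5 - 1) + (7 - 1) + (20 - 1) + (11 - 1))
nu = 18 + 7 + 4 + 6 + 19 + 10
nu = 64

64


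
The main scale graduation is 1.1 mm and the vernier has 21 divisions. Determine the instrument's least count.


LC = MSD / n_div
= 1.1 / 21
= 0.0524

0.0524


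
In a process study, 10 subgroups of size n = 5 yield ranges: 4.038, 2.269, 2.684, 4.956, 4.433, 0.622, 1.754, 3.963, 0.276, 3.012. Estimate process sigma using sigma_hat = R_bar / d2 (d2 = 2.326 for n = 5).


R_bar = (4.038 + 2.269 + 2.684 + 4.956 + 4.433 + 0.622 + 1.754 + 3.963 + 0.276 + 3.012) / 10
R_bar = 28.007 / 10 = 2.8007
sigma_hat = R_bar / d2 = 2.8007 / 2.326 = 1.2041

1.2041


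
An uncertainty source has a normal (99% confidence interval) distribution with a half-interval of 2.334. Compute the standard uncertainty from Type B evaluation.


u_B = half_width / 2.576
u_B = 2.334 / 2.576
u_B = 0.9061

0.9061


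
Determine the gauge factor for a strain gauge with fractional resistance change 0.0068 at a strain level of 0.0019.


GF = (dR/R) / epsilon
= 0.0068 / 0.0019
= 3.5789

3.5789


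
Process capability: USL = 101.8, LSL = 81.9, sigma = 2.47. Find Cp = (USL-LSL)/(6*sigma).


Cp = (USL - LSL) / (6 * sigma)
= (101.8 - 81.9) / (6 * 2.47)
= 19.9000 / 14.8200
= 1.3428

1.3428


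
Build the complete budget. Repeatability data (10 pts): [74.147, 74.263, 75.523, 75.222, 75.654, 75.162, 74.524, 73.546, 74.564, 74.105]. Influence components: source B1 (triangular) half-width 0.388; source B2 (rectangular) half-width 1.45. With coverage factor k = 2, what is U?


mean = (74.147 + 74.263 + 75.523 + 75.222 + 75.654 + 75.162 + 74.524 + 73.546 + 74.564 + 74.105) / 10 = 74.671
s = sqrt(sum((x - mean)^2)/(n-1)) = 0.69096985
u_A = s / sqrt(n) = 0.69096985 / sqrt(10) = 0.21850385
u_B1 = 0.388 / sqrt(6) = 0.15840034
u_B2 = 1.45 / sqrt(3) = 0.83715789
uc = sqrt(0.21850385^2 + 0.15840034^2 + 0.83715789^2) = 0.87958395
U = k * uc = 2 * 0.87958395
U = 1.7592

1.7592


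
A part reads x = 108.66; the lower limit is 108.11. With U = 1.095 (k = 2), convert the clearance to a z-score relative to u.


u = U / k = 1.095 / 2 = 0.5475
margin = |LSL - x| = |108.11 - 108.66| = 0.55
z = margin / u = 0.55 / 0.5475
z = 1.0046

1.0046


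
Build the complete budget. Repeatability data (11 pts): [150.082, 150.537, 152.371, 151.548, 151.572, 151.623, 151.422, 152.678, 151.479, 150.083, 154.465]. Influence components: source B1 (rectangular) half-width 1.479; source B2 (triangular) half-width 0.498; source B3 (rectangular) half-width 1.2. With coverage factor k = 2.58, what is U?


mean = (150.082 + 150.537 + 152.371 + 151.548 + 151.572 + 151.623 + 151.422 + 152.678 + 151.479 + 150.083 + 154.465) / 11 = 151.6236364
s = sqrt(sum((x - mean)^2)/(n-1)) = 1.254772
u_A = s / sqrt(n) = 1.254772 / sqrt(11) = 0.37832799
u_B1 = 1.479 / sqrt(3) = 0.85390105
u_B2 = 0.498 / sqrt(6) = 0.20330765
u_B3 = 1.2 / sqrt(3) = 0.69282032
uc = sqrt(0.37832799^2 + 0.85390105^2 + 0.20330765^2 + 0.69282032^2) = 1.1805139
U = k * uc = 2.58 * 1.1805139
U = 3.0457

3.0457


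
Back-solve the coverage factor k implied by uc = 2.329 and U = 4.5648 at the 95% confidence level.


k = U / uc
k = 4.5648 / 2.329
k = 1.96

1.96


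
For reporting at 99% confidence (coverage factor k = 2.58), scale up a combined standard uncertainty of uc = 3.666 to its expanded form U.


U = k * uc
U = 2.58 * 3.666
U = 9.4583

9.4583


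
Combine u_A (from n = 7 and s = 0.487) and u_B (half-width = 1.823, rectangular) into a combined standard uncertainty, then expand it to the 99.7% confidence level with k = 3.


u_A = s / sqrt(n) = 0.487 / sqrt(7) = 0.1840687
u_B = half_width / sqrt(3) = 1.823 / sqrt(3) = 1.0525095
uc = sqrt(u_A^2 + u_B^2) = sqrt(0.1840687^2 + 1.0525095^2) = 1.0684838
U = k * uc = 3 * 1.0684838
U = 3.2055

3.2055


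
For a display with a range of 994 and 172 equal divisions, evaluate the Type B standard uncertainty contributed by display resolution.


resolution = range / divisions
resolution = 994 / 172 = 5.7790698
u_res = resolution / (2*sqrt(3))
u_res = 5.7790698 / 3.4641016
u_res = 1.6683

1.6683


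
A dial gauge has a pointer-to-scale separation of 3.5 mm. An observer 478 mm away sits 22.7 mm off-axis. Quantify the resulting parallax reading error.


error = h * offset / d
= 3.5 * 22.7 / 478
= 0.1662

0.1662


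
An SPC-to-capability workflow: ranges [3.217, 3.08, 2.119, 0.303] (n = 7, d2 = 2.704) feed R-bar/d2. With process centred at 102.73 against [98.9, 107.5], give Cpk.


R_bar = (3.217 + 3.08 + 2.119 + 0.303) / 4 = 2.17975
sigma = R_bar / d2 = 2.17975 / 2.704 = 0.80612056
Cp = (USL - LSL)/(6*sigma) = (107.5 - 98.9)/(6*0.80612056) = 1.7781
Cpu = (107.5 - 102.73)/(3*0.80612056) = 1.9724
Cpl = (102.73 - 98.9)/(3*0.80612056) = 1.5837
Cpk = min(Cpu, Cpl) = 1.5837

1.5837


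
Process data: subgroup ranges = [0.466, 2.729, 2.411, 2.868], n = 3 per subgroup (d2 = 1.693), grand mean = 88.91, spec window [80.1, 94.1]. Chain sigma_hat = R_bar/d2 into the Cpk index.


R_bar = (0.466 + 2.729 + 2.411 + 2.868) / 4 = 2.1185
sigma = R_bar / d2 = 2.1185 / 1.693 = 1.251329
Cp = (USL - LSL)/(6*sigma) = (94.1 - 80.1)/(6*1.251329) = 1.8647
Cpu = (94.1 - 88.91)/(3*1.251329) = 1.3825
Cpl = (88.91 - 80.1)/(3*1.251329) = 2.3468
Cpk = min(Cpu, Cpl) = 1.3825

1.3825


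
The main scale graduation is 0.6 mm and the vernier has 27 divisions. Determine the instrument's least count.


LC = MSD / n_div
= 0.6 / 27
= 0.0222

0.0222


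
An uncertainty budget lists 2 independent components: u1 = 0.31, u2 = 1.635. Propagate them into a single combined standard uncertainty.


uc = sqrt(0.31^2 + 1.635^2)
uc = sqrt(2.769325)
uc = 1.6641

1.6641


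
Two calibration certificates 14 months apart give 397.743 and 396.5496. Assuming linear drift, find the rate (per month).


rate = (v2 - v1) / months
= (396.5496 - 397.743) / 14
= -1.1934 / 14
= -0.0852

-0.0852


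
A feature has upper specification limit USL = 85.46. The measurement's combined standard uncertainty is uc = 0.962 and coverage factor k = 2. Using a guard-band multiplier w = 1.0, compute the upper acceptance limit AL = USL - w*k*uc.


U = k * uc = 2 * 0.962 = 1.924
guard band g = w * U = 1.0 * 1.924 = 1.924
AL = USL - g = 85.46 - 1.924
AL = 83.5360

83.5360


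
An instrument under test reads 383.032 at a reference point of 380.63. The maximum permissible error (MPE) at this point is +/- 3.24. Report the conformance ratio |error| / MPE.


e = indication - reference = 383.032 - 380.63 = 2.4020
|e| = 2.4020
ratio = |e| / MPE = 2.4020 / 3.24
ratio = 0.7414

0.7414


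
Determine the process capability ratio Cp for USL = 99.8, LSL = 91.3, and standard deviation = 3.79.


Cp = (USL - LSL) / (6 * sigma)
= (99.8 - 91.3) / (6 * 3.79)
= 8.5000 / 22.7400
= 0.3738

0.3738


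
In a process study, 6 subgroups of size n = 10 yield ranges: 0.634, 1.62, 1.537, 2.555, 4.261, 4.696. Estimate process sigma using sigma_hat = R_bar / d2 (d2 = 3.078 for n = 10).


R_bar = (0.634 + 1.62 + 1.537 + 2.555 + 4.261 + 4.696) / 6
R_bar = 15.303 / 6 = 2.5505
sigma_hat = R_bar / d2 = 2.5505 / 3.078 = 0.8286

0.8286


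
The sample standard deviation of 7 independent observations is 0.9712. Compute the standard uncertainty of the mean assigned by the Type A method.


u_A = s / sqrt(n)
u_A = 0.9712 / sqrt(7)
u_A = 0.9712 / 2.6457513
u_A = 0.3671

0.3671


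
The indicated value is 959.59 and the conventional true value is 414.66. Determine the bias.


Systematic error = measured - true
= 959.59 - 414.66
= 544.9300

544.9300


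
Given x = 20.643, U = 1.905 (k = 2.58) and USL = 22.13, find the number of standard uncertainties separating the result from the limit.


u = U / k = 1.905 / 2.58 = 0.73837209
margin = |USL - x| = |22.13 - 20.643| = 1.487
z = margin / u = 1.487 / 0.73837209
z = 2.0139

2.0139


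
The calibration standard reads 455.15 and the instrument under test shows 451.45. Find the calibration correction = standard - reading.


Correction = standard - reading
= 455.15 - 451.45
= 3.7000

3.7000


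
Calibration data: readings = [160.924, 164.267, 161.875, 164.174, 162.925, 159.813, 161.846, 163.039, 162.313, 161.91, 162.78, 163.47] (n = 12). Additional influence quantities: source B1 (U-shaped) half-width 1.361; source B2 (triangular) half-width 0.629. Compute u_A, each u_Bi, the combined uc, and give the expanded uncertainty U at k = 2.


mean = (160.924 + 164.267 + 161.875 + 164.174 + 162.925 + 159.813 + 161.846 + 163.039 + 162.313 + 161.91 + 162.78 + 163.47) / 12 = 162.4446667
s = sqrt(sum((x - mean)^2)/(n-1)) = 1.289236
u_A = s / sqrt(n) = 1.289236 / sqrt(12) = 0.37217038
u_B1 = 1.361 / sqrt(2) = 0.96237233
u_B2 = 0.629 / sqrt(6) = 0.25678817
uc = sqrt(0.37217038^2 + 0.96237233^2 + 0.25678817^2) = 1.0633021
U = k * uc = 2 * 1.0633021
U = 2.1266

2.1266


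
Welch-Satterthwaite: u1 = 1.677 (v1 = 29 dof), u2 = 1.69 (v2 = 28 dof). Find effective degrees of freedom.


uc = sqrt(u1^2 + u2^2) = sqrt(1.677^2 + 1.69^2) = 2.3808463
v_eff = uc^4 / (u1^4/v1 + u2^4/v2)
= 2.3808463^4 / (1.677^4/29 + 1.69^4/28)
= 32.131089 / 0.56406324
v_eff = 56.9636

56.9636


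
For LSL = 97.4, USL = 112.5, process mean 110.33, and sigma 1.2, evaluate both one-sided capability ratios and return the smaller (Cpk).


Cpu = (USL - mean) / (3*sigma) = (112.5 - 110.33) / (3*1.2) = 0.6028
Cpl = (mean - LSL) / (3*sigma) = (110.33 - 97.4) / (3*1.2) = 3.5917
Cpk = min(Cpu, Cpl) = 0.6028

0.6028


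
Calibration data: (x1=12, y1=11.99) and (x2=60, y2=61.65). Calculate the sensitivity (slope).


slope = (y2 - y1) / (x2 - x1)
= (61.65 - 11.99) / (60 - 12)
= 49.6600 / 48
= 1.0346

1.0346


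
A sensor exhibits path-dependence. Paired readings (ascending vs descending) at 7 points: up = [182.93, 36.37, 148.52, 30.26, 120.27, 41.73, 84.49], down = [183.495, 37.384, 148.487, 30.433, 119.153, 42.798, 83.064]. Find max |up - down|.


|182.93 - 183.495| = 0.5650
|36.37 - 37.384| = 1.0140
|148.52 - 148.487| = 0.0330
|30.26 - 30.433| = 0.1730
|120.27 - 119.153| = 1.1170
|41.73 - 42.798| = 1.0680
|84.49 - 83.064| = 1.4260
hysteresis = max(diffs) = 1.4260

1.4260


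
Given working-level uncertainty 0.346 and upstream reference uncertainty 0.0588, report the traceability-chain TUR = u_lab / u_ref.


TUR = u_lab / u_ref
= 0.346 / 0.0588
= 5.8844

5.8844


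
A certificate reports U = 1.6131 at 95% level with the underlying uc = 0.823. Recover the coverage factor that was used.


k = U / uc
k = 1.6131 / 0.823
k = 1.96

1.96


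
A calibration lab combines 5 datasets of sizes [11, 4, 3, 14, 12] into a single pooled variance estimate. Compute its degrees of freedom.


nu = sum_i (n_i - 1)
nu = ((11 - 1) + (4 - 1) + (3 - 1) + (14 - 1) + (12 - 1))
nu = 10 + 3 + 2 + 13 + 11
nu = 39

39


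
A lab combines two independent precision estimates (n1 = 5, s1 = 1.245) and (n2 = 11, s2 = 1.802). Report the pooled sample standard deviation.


s_p = sqrt(((n1-1)*s1^2 + (n2-1)*s2^2) / (n1+n2-2))
numerator = (5-1)*1.245^2 + (11-1)*1.802^2 = 6.2001 + 32.47204 = 38.67214
denominator = 5 + 11 - 2 = 14
s_p^2 = 38.67214 / 14 = 2.7622957
s_p = sqrt(2.7622957) = 1.6620

1.6620


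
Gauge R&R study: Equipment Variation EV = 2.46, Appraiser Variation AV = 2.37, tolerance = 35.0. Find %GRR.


GRR = sqrt(EV^2 + AV^2) = sqrt(2.46^2 + 2.37^2) = 3.4159186
%GRR = GRR / tol * 100 = 3.4159186 / 35.0 * 100
%GRR = 9.7598

9.7598


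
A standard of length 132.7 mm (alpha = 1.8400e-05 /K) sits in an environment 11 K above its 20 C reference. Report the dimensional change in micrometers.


dL = L * alpha * dT
= 132.7 * 1.8400e-05 * 11
= 0.0268585 mm
dL_um = 0.0268585 * 1000 = 26.8585 um

26.8585


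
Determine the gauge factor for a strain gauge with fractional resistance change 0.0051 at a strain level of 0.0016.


GF = (dR/R) / epsilon
= 0.0051 / 0.0016
= 3.1875

3.1875


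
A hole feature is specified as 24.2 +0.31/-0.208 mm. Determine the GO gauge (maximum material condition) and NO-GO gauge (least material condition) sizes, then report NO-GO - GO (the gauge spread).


GO = nominal - lower_tol (smallest hole = maximum material condition)
GO = 24.2 - 0.208 = 23.992
NO-GO = nominal + upper_tol (largest hole = least material condition)
NO-GO = 24.2 + 0.31 = 24.51
spread = NO-GO - GO = 24.51 - 23.992 = 0.5180

0.5180


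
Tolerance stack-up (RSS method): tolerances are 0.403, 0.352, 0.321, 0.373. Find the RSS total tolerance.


RSS = sqrt(0.403^2 + 0.352^2 + 0.321^2 + 0.373^2)
= sqrt(0.528483)
= 0.7270

0.7270


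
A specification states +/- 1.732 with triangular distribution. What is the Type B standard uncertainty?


u_B = half_width / sqrt(6)
u_B = 1.732 / 2.4494897
u_B = 0.7071

0.7071


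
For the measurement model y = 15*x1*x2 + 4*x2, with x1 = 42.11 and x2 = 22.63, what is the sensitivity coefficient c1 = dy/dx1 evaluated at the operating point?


y = 15*x1*x2 + 4*x2
dy/dx1 = 15*x2
Evaluate at x2 = 22.63: c1 = 15 * 22.63
c1 = 339.4500

339.4500


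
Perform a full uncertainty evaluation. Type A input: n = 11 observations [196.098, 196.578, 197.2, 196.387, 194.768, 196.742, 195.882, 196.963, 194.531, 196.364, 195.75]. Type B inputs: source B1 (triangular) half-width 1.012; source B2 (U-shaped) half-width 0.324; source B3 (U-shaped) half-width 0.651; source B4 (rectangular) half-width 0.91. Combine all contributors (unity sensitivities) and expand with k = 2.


mean = (196.098 + 196.578 + 197.2 + 196.387 + 194.768 + 196.742 + 195.882 + 196.963 + 194.531 + 196.364 + 195.75) / 11 = 196.1148182
s = sqrt(sum((x - mean)^2)/(n-1)) = 0.84564056
u_A = s / sqrt(n) = 0.84564056 / sqrt(11) = 0.25497022
u_B1 = 1.012 / sqrt(6) = 0.41314727
u_B2 = 0.324 / sqrt(2) = 0.2291026
u_B3 = 0.651 / sqrt(2) = 0.46032651
u_B4 = 0.91 / sqrt(3) = 0.52538874
uc = sqrt(0.25497022^2 + 0.41314727^2 + 0.2291026^2 + 0.46032651^2 + 0.52538874^2) = 0.88097804
U = k * uc = 2 * 0.88097804
U = 1.7620

1.7620


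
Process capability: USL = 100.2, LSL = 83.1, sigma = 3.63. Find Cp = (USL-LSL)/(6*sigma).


Cp = (USL - LSL) / (6 * sigma)
= (100.2 - 83.1) / (6 * 3.63)
= 17.1000 / 21.7800
= 0.7851

0.7851


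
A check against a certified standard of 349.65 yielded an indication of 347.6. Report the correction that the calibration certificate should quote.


Correction = standard - reading
= 349.65 - 347.6
= 2.0500

2.0500


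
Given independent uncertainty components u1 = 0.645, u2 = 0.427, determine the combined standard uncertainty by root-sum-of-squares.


uc = sqrt(0.645^2 + 0.427^2)
uc = sqrt(0.598354)
uc = 0.7735

0.7735


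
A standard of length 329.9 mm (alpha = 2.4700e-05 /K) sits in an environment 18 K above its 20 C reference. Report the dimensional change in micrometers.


dL = L * alpha * dT
= 329.9 * 2.4700e-05 * 18
= 0.1466735 mm
dL_um = 0.1466735 * 1000 = 146.6735 um

146.6735


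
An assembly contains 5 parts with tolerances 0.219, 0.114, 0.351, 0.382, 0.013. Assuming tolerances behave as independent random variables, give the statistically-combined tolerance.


RSS = sqrt(0.219^2 + 0.114^2 + 0.351^2 + 0.382^2 + 0.013^2)
= sqrt(0.330251)
= 0.5747

0.5747


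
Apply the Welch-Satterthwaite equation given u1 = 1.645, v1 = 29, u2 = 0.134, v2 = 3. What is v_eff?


uc = sqrt(u1^2 + u2^2) = sqrt(1.645^2 + 0.134^2) = 1.6504487
v_eff = uc^4 / (u1^4/v1 + u2^4/v2)
= 1.6504487^4 / (1.645^4/29 + 0.134^4/3)
= 7.420072 / 0.25260993
v_eff = 29.3736

29.3736


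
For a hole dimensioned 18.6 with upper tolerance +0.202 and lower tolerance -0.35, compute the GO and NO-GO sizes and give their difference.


GO = nominal - lower_tol (smallest hole = maximum material condition)
GO = 18.6 - 0.35 = 18.25
NO-GO = nominal + upper_tol (largest hole = least material condition)
NO-GO = 18.6 + 0.202 = 18.802
spread = NO-GO - GO = 18.802 - 18.25 = 0.5520

0.5520


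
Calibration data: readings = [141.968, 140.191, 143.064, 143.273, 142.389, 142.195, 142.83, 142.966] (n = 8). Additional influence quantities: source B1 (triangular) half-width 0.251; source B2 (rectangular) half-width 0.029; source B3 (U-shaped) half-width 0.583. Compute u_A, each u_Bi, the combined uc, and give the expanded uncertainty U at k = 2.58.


mean = (141.968 + 140.191 + 143.064 + 143.273 + 142.389 + 142.195 + 142.83 + 142.966) / 8 = 142.3595
s = sqrt(sum((x - mean)^2)/(n-1)) = 0.98587235
u_A = s / sqrt(n) = 0.98587235 / sqrt(8) = 0.34855851
u_B1 = 0.251 / sqrt(6) = 0.10247032
u_B2 = 0.029 / sqrt(3) = 0.016743158
u_B3 = 0.583 / sqrt(2) = 0.41224325
uc = sqrt(0.34855851^2 + 0.10247032^2 + 0.016743158^2 + 0.41224325^2) = 0.54974361
U = k * uc = 2.58 * 0.54974361
U = 1.4183

1.4183


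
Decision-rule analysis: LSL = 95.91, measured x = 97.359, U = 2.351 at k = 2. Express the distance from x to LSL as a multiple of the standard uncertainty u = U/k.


u = U / k = 2.351 / 2 = 1.1755
margin = |LSL - x| = |95.91 - 97.359| = 1.449
z = margin / u = 1.449 / 1.1755
z = 1.2327

1.2327


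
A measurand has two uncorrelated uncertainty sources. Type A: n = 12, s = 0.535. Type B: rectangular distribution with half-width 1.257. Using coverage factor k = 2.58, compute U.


u_A = s / sqrt(n) = 0.535 / sqrt(12) = 0.1544412
u_B = half_width / sqrt(3) = 1.257 / sqrt(3) = 0.72572929
uc = sqrt(u_A^2 + u_B^2) = sqrt(0.1544412^2 + 0.72572929^2) = 0.74198052
U = k * uc = 2.58 * 0.74198052
U = 1.9143

1.9143


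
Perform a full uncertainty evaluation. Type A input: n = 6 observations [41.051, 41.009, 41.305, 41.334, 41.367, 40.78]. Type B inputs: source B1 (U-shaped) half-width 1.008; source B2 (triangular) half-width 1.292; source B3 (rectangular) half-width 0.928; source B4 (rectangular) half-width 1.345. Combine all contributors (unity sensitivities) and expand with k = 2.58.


mean = (41.051 + 41.009 + 41.305 + 41.334 + 41.367 + 40.78) / 6 = 41.141
s = sqrt(sum((x - mean)^2)/(n-1)) = 0.23283728
u_A = s / sqrt(n) = 0.23283728 / sqrt(6) = 0.095055422
u_B1 = 1.008 / sqrt(2) = 0.71276364
u_B2 = 1.292 / sqrt(6) = 0.52745679
u_B3 = 0.928 / sqrt(3) = 0.53578105
u_B4 = 1.345 / sqrt(3) = 0.77653611
uc = sqrt(0.095055422^2 + 0.71276364^2 + 0.52745679^2 + 0.53578105^2 + 0.77653611^2) = 1.2982095
U = k * uc = 2.58 * 1.2982095
U = 3.3494

3.3494


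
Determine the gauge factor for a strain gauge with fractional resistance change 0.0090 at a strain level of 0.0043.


GF = (dR/R) / epsilon
= 0.0090 / 0.0043
= 2.0930

2.0930


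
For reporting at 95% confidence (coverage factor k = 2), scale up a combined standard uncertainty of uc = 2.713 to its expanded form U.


U = k * uc
U = 2 * 2.713
U = 5.4260

5.4260


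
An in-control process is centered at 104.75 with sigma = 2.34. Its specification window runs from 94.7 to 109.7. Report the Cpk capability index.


Cpu = (USL - mean) / (3*sigma) = (109.7 - 104.75) / (3*2.34) = 0.7051
Cpl = (mean - LSL) / (3*sigma) = (104.75 - 94.7) / (3*2.34) = 1.4316
Cpk = min(Cpu, Cpl) = 0.7051

0.7051


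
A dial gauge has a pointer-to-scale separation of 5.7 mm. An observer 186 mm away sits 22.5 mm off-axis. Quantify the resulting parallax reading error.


error = h * offset / d
= 5.7 * 22.5 / 186
= 0.6895

0.6895


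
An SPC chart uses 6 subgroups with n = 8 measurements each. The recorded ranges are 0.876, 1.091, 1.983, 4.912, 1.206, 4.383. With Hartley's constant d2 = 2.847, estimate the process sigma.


R_bar = (0.876 + 1.091 + 1.983 + 4.912 + 1.206 + 4.383) / 6
R_bar = 14.451 / 6 = 2.4085
sigma_hat = R_bar / d2 = 2.4085 / 2.847 = 0.8460

0.8460


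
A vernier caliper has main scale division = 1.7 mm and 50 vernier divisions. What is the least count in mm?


LC = MSD / n_div
= 1.7 / 50
= 0.0340

0.0340


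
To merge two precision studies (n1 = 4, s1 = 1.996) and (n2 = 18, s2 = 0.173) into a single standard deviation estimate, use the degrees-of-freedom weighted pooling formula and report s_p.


s_p = sqrt(((n1-1)*s1^2 + (n2-1)*s2^2) / (n1+n2-2))
numerator = (4-1)*1.996^2 + (18-1)*0.173^2 = 11.952048 + 0.508793 = 12.460841
denominator = 4 + 18 - 2 = 20
s_p^2 = 12.460841 / 20 = 0.62304205
s_p = sqrt(0.62304205) = 0.7893

0.7893


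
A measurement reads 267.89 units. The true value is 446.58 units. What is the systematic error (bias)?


Systematic error = measured - true
= 267.89 - 446.58
= -178.6900

-178.6900


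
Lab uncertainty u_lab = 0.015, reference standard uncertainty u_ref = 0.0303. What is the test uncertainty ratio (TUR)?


TUR = u_lab / u_ref
= 0.015 / 0.0303
= 0.4950

0.4950


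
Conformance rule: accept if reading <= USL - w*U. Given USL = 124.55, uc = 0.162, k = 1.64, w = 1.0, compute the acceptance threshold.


U = k * uc = 1.64 * 0.162 = 0.26568
guard band g = w * U = 1.0 * 0.26568 = 0.26568
AL = USL - g = 124.55 - 0.26568
AL = 124.2843

124.2843


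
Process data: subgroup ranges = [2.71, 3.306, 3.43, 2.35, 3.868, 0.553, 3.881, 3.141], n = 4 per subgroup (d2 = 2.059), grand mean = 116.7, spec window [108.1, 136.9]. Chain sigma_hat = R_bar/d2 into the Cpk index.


R_bar = (2.71 + 3.306 + 3.43 + 2.35 + 3.868 + 0.553 + 3.881 + 3.141) / 8 = 2.904875
sigma = R_bar / d2 = 2.904875 / 2.059 = 1.4108184
Cp = (USL - LSL)/(6*sigma) = (136.9 - 108.1)/(6*1.4108184) = 3.4023
Cpu = (136.9 - 116.7)/(3*1.4108184) = 4.7726
Cpl = (116.7 - 108.1)/(3*1.4108184) = 2.0319
Cpk = min(Cpu, Cpl) = 2.0319

2.0319


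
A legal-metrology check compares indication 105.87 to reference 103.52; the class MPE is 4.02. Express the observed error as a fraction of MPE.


e = indication - reference = 105.87 - 103.52 = 2.3500
|e| = 2.3500
ratio = |e| / MPE = 2.3500 / 4.02
ratio = 0.5846

0.5846


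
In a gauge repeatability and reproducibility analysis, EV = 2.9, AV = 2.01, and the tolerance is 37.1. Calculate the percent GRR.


GRR = sqrt(EV^2 + AV^2) = sqrt(2.9^2 + 2.01^2) = 3.5284699
%GRR = GRR / tol * 100 = 3.5284699 / 37.1 * 100
%GRR = 9.5107

9.5107


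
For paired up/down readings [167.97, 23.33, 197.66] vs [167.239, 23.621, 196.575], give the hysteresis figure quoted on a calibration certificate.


|167.97 - 167.239| = 0.7310
|23.33 - 23.621| = 0.2910
|197.66 - 196.575| = 1.0850
hysteresis = max(diffs) = 1.0850

1.0850


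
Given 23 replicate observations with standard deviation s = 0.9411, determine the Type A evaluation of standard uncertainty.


u_A = s / sqrt(n)
u_A = 0.9411 / sqrt(23)
u_A = 0.9411 / 4.7958315
u_A = 0.1962

0.1962


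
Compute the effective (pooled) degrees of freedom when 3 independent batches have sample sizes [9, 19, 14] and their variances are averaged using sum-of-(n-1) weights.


nu = sum_i (n_i - 1)
nu = ((9 - 1) + (19 - 1) + (14 - 1))
nu = 8 + 18 + 13
nu = 39

39


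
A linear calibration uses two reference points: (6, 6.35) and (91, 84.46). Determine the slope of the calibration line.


slope = (y2 - y1) / (x2 - x1)
= (84.46 - 6.35) / (91 - 6)
= 78.1100 / 85
= 0.9189

0.9189


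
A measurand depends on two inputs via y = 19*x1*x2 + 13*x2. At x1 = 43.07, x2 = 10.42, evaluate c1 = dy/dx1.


y = 19*x1*x2 + 13*x2
dy/dx1 = 19*x2
Evaluate at x2 = 10.42: c1 = 19 * 10.42
c1 = 197.9800

197.9800


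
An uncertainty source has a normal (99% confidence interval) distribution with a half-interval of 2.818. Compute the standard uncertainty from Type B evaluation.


u_B = half_width / 2.576
u_B = 2.818 / 2.576
u_B = 1.0939

1.0939


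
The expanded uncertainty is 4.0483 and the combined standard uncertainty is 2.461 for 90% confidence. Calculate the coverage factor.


k = U / uc
k = 4.0483 / 2.461
k = 1.645

1.645


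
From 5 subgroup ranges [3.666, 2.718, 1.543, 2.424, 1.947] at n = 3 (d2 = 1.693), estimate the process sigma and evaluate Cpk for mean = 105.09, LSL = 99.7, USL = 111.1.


R_bar = (3.666 + 2.718 + 1.543 + 2.424 + 1.947) / 5 = 2.4596
sigma = R_bar / d2 = 2.4596 / 1.693 = 1.4528057
Cp = (USL - LSL)/(6*sigma) = (111.1 - 99.7)/(6*1.4528057) = 1.3078
Cpu = (111.1 - 105.09)/(3*1.4528057) = 1.3789
Cpl = (105.09 - 99.7)/(3*1.4528057) = 1.2367
Cpk = min(Cpu, Cpl) = 1.2367

1.2367


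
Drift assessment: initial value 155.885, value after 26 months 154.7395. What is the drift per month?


rate = (v2 - v1) / months
= (154.7395 - 155.885) / 26
= -1.1455 / 26
= -0.0441

-0.0441


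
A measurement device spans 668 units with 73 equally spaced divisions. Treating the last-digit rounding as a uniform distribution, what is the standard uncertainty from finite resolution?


resolution = range / divisions
resolution = 668 / 73 = 9.1506849
u_res = resolution / (2*sqrt(3))
u_res = 9.1506849 / 3.4641016
u_res = 2.6416

2.6416


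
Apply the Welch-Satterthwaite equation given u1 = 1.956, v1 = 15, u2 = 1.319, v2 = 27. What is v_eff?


uc = sqrt(u1^2 + u2^2) = sqrt(1.956^2 + 1.319^2) = 2.3591729
v_eff = uc^4 / (u1^4/v1 + u2^4/v2)
= 2.3591729^4 / (1.956^4/15 + 1.319^4/27)
= 30.976981 / 1.0879549
v_eff = 28.4727

28.4727


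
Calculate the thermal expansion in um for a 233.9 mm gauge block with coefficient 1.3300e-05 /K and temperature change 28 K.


dL = L * alpha * dT
= 233.9 * 1.3300e-05 * 28
= 0.0871044 mm
dL_um = 0.0871044 * 1000 = 87.1044 um

87.1044


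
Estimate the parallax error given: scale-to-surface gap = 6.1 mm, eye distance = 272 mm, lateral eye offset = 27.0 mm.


error = h * offset / d
= 6.1 * 27.0 / 272
= 0.6055

0.6055


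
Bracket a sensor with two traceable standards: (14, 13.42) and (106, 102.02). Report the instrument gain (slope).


slope = (y2 - y1) / (x2 - x1)
= (102.02 - 13.42) / (106 - 14)
= 88.6000 / 92
= 0.9630

0.9630


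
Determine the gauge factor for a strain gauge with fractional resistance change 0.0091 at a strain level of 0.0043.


GF = (dR/R) / epsilon
= 0.0091 / 0.0043
= 2.1163

2.1163


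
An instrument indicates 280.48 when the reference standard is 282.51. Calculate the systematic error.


Systematic error = measured - true
= 280.48 - 282.51
= -2.0300

-2.0300


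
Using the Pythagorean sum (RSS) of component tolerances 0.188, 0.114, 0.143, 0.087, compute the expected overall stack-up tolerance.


RSS = sqrt(0.188^2 + 0.114^2 + 0.143^2 + 0.087^2)
= sqrt(0.076358)
= 0.2763

0.2763


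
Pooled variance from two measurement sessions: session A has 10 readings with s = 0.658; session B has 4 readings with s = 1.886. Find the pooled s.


s_p = sqrt(((n1-1)*s1^2 + (n2-1)*s2^2) / (n1+n2-2))
numerator = (10-1)*0.658^2 + (4-1)*1.886^2 = 3.896676 + 10.670988 = 14.567664
denominator = 10 + 4 - 2 = 12
s_p^2 = 14.567664 / 12 = 1.213972
s_p = sqrt(1.213972) = 1.1018

1.1018


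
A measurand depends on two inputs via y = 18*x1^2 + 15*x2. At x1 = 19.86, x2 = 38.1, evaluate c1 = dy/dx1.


y = 18*x1^2 + 15*x2
dy/dx1 = 2*18*x1
Evaluate at x1 = 19.86: c1 = 36 * 19.86
c1 = 714.9600

714.9600


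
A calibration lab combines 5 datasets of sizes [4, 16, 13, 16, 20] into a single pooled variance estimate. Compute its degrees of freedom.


nu = sum_i (n_i - 1)
nu = ((4 - 1) + (16 - 1) + (13 - 1) + (16 - 1) + (20 - 1))
nu = 3 + 15 + 12 + 15 + 19
nu = 64

64


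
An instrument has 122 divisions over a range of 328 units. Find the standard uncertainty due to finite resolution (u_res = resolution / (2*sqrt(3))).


resolution = range / divisions
resolution = 328 / 122 = 2.6885246
u_res = resolution / (2*sqrt(3))
u_res = 2.6885246 / 3.4641016
u_res = 0.7761

0.7761


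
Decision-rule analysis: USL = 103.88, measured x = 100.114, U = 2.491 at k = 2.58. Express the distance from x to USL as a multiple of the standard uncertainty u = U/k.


u = U / k = 2.491 / 2.58 = 0.96550388
margin = |USL - x| = |103.88 - 100.114| = 3.766
z = margin / u = 3.766 / 0.96550388
z = 3.9006

3.9006


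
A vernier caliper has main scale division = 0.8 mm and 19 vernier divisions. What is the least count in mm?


LC = MSD / n_div
= 0.8 / 19
= 0.0421

0.0421


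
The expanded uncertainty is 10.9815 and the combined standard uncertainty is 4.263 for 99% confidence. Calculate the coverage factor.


k = U / uc
k = 10.9815 / 4.263
k = 2.576

2.576


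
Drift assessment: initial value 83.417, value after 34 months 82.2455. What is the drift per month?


rate = (v2 - v1) / months
= (82.2455 - 83.417) / 34
= -1.1715 / 34
= -0.0345

-0.0345


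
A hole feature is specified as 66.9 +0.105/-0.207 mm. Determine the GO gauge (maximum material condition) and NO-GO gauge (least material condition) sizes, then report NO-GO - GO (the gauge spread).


GO = nominal - lower_tol (smallest hole = maximum material condition)
GO = 66.9 - 0.207 = 66.693
NO-GO = nominal + upper_tol (largest hole = least material condition)
NO-GO = 66.9 + 0.105 = 67.005
spread = NO-GO - GO = 67.005 - 66.693 = 0.3120

0.3120


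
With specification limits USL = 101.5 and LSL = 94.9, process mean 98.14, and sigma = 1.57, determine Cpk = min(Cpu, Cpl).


Cpu = (USL - mean) / (3*sigma) = (101.5 - 98.14) / (3*1.57) = 0.7134
Cpl = (mean - LSL) / (3*sigma) = (98.14 - 94.9) / (3*1.57) = 0.6879
Cpk = min(Cpu, Cpl) = 0.6879

0.6879


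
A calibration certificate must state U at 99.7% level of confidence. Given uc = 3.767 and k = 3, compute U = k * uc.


U = k * uc
U = 3 * 3.767
U = 11.3010

11.3010


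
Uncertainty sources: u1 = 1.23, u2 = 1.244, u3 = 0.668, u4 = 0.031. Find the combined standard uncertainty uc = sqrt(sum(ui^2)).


uc = sqrt(1.23^2 + 1.244^2 + 0.668^2 + 0.031^2)
uc = sqrt(3.507621)
uc = 1.8729

1.8729


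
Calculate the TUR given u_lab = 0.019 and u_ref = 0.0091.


TUR = u_lab / u_ref
= 0.019 / 0.0091
= 2.0879

2.0879


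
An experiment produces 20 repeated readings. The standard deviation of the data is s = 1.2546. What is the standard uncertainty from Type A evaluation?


u_A = s / sqrt(n)
u_A = 1.2546 / sqrt(20)
u_A = 1.2546 / 4.472136
u_A = 0.2805

0.2805


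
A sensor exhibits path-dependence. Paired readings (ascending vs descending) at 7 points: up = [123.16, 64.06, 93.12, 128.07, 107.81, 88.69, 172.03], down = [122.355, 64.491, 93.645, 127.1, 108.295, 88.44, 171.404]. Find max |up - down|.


|123.16 - 122.355| = 0.8050
|64.06 - 64.491| = 0.4310
|93.12 - 93.645| = 0.5250
|128.07 - 127.1| = 0.9700
|107.81 - 108.295| = 0.4850
|88.69 - 88.44| = 0.2500
|172.03 - 171.404| = 0.6260
hysteresis = max(diffs) = 0.9700

0.9700


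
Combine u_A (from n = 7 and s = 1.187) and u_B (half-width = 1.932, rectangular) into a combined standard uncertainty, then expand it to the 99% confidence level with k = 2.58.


u_A = s / sqrt(n) = 1.187 / sqrt(7) = 0.44864383
u_B = half_width / sqrt(3) = 1.932 / sqrt(3) = 1.1154407
uc = sqrt(u_A^2 + u_B^2) = sqrt(0.44864383^2 + 1.1154407^2) = 1.202285
U = k * uc = 2.58 * 1.202285
U = 3.1019

3.1019


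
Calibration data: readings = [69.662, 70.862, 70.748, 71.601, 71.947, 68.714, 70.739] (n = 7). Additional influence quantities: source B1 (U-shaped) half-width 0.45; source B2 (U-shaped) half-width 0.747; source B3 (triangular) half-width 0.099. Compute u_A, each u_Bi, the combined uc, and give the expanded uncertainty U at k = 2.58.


mean = (69.662 + 70.862 + 70.748 + 71.601 + 71.947 + 68.714 + 70.739) / 7 = 70.61042857
s = sqrt(sum((x - mean)^2)/(n-1)) = 1.1077272
u_A = s / sqrt(n) = 1.1077272 / sqrt(7) = 0.41868153
u_B1 = 0.45 / sqrt(2) = 0.31819805
u_B2 = 0.747 / sqrt(2) = 0.52820877
u_B3 = 0.099 / sqrt(6) = 0.040416581
uc = sqrt(0.41868153^2 + 0.31819805^2 + 0.52820877^2 + 0.040416581^2) = 0.7464464
U = k * uc = 2.58 * 0.7464464
U = 1.9258

1.9258
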